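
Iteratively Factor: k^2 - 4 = (k - 2)*(k + 2)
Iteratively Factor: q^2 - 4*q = (q)*(q - 4)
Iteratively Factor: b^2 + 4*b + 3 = (b + 3)*(b + 1)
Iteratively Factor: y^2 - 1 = (y - 1)*(y + 1)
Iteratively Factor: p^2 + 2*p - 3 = (p - 1)*(p + 3)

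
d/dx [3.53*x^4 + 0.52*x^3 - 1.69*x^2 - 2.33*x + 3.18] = 14.12*x^3 + 1.56*x^2 - 3.38*x - 2.33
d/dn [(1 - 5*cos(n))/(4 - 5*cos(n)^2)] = 5*(5*cos(n)^2 - 2*cos(n) + 4)*sin(n)/(5*sin(n)^2 - 1)^2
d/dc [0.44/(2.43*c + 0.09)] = -1.0692/(2.43*c + 0.09)^2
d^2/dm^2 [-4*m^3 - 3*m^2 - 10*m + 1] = -24*m - 6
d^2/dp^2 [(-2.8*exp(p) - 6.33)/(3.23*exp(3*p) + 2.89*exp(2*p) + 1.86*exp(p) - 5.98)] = (-116.84848*exp(6*p) - 672.773793*exp(5*p) - 606.073681*exp(4*p) - 975.56336*exp(3*p) - 1492.818144*exp(2*p) - 490.628412*exp(p) - 170.536444)*exp(p)/(33.698267*exp(9*p) + 90.453243*exp(8*p) + 139.147431*exp(7*p) - 58.853405*exp(6*p) - 254.800794*exp(5*p) - 335.401806*exp(4*p) + 160.08378*exp(3*p) + 247.977444*exp(2*p) + 199.543032*exp(p) - 213.847192)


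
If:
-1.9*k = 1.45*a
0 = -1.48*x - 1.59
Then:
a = -1.31034482758621*k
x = -1.07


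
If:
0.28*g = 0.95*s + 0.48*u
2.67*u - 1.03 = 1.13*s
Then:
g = 9.73103666245259*u - 3.09260429835651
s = 2.36283185840708*u - 0.911504424778761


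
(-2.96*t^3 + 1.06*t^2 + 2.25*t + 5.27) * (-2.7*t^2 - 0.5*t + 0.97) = 7.992*t^5 - 1.382*t^4 - 9.4762*t^3 - 14.3258*t^2 - 0.4525*t + 5.1119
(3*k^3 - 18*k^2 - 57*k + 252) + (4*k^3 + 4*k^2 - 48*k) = 7*k^3 - 14*k^2 - 105*k + 252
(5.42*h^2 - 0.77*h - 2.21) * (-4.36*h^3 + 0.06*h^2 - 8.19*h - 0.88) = -23.6312*h^5 + 3.6824*h^4 - 34.8004*h^3 + 1.4041*h^2 + 18.7775*h + 1.9448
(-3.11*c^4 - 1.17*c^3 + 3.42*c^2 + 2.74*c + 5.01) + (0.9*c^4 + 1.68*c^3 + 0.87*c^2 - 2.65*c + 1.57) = -2.21*c^4 + 0.51*c^3 + 4.29*c^2 + 0.0900000000000003*c + 6.58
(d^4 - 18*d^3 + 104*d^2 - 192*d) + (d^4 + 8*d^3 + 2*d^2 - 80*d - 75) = 2*d^4 - 10*d^3 + 106*d^2 - 272*d - 75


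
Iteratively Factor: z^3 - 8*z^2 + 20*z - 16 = (z - 2)*(z^2 - 6*z + 8) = (z - 4)*(z - 2)*(z - 2)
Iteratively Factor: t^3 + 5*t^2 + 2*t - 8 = (t + 2)*(t^2 + 3*t - 4) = (t - 1)*(t + 2)*(t + 4)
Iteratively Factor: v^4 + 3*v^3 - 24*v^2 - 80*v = (v)*(v^3 + 3*v^2 - 24*v - 80) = v*(v + 4)*(v^2 - v - 20) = v*(v - 5)*(v + 4)*(v + 4)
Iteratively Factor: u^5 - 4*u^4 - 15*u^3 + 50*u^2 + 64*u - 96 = (u - 4)*(u^4 - 15*u^2 - 10*u + 24) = (u - 4)^2*(u^3 + 4*u^2 + u - 6) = (u - 4)^2*(u + 2)*(u^2 + 2*u - 3) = (u - 4)^2*(u + 2)*(u + 3)*(u - 1)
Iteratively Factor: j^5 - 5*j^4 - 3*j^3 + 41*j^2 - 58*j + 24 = (j - 1)*(j^4 - 4*j^3 - 7*j^2 + 34*j - 24) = (j - 2)*(j - 1)*(j^3 - 2*j^2 - 11*j + 12) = (j - 4)*(j - 2)*(j - 1)*(j^2 + 2*j - 3) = (j - 4)*(j - 2)*(j - 1)*(j + 3)*(j - 1)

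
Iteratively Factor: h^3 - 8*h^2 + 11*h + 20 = (h - 5)*(h^2 - 3*h - 4) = (h - 5)*(h - 4)*(h + 1)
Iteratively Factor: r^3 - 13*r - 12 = (r + 3)*(r^2 - 3*r - 4) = (r - 4)*(r + 3)*(r + 1)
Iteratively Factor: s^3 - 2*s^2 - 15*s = (s)*(s^2 - 2*s - 15) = s*(s - 5)*(s + 3)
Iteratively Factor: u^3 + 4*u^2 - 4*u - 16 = (u - 2)*(u^2 + 6*u + 8) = (u - 2)*(u + 4)*(u + 2)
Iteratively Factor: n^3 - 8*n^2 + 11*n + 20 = (n + 1)*(n^2 - 9*n + 20) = (n - 4)*(n + 1)*(n - 5)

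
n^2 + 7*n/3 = n*(n + 7/3)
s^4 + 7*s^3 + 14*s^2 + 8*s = s*(s + 1)*(s + 2)*(s + 4)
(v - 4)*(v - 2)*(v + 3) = v^3 - 3*v^2 - 10*v + 24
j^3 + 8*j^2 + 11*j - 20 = (j - 1)*(j + 4)*(j + 5)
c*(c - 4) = c^2 - 4*c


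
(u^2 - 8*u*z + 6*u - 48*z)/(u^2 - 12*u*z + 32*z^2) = (-u - 6)/(-u + 4*z)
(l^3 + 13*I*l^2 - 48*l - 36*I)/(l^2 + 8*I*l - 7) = (l^2 + 12*I*l - 36)/(l + 7*I)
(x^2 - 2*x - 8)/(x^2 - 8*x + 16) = (x + 2)/(x - 4)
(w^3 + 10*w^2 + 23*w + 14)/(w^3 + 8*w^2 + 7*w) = (w + 2)/w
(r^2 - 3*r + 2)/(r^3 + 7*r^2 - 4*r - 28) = (r - 1)/(r^2 + 9*r + 14)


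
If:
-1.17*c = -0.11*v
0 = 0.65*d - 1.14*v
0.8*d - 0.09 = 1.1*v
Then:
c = 0.03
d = 0.52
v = 0.30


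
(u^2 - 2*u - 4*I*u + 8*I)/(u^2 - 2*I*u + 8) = (u - 2)/(u + 2*I)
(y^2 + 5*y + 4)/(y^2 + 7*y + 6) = (y + 4)/(y + 6)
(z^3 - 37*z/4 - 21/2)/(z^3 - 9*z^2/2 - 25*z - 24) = (z - 7/2)/(z - 8)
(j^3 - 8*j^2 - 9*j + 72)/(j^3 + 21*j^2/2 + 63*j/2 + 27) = 2*(j^2 - 11*j + 24)/(2*j^2 + 15*j + 18)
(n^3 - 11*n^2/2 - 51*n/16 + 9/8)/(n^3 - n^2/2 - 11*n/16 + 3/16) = (n - 6)/(n - 1)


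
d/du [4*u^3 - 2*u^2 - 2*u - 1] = 12*u^2 - 4*u - 2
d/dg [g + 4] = 1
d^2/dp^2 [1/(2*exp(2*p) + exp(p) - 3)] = (2*(4*exp(p) + 1)^2*exp(p) - (8*exp(p) + 1)*(2*exp(2*p) + exp(p) - 3))*exp(p)/(2*exp(2*p) + exp(p) - 3)^3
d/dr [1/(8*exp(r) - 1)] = -8*exp(r)/(8*exp(r) - 1)^2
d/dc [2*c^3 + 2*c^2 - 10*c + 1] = 6*c^2 + 4*c - 10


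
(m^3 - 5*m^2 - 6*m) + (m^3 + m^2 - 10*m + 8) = 2*m^3 - 4*m^2 - 16*m + 8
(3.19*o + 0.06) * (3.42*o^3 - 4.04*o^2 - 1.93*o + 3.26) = 10.9098*o^4 - 12.6824*o^3 - 6.3991*o^2 + 10.2836*o + 0.1956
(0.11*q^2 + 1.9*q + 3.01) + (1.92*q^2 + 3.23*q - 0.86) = 2.03*q^2 + 5.13*q + 2.15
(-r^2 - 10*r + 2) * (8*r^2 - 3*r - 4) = -8*r^4 - 77*r^3 + 50*r^2 + 34*r - 8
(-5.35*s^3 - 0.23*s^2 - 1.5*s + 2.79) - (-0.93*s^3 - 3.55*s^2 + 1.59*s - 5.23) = -4.42*s^3 + 3.32*s^2 - 3.09*s + 8.02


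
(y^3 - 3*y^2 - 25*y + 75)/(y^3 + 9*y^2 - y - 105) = (y - 5)/(y + 7)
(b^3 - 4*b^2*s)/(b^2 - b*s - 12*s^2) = b^2/(b + 3*s)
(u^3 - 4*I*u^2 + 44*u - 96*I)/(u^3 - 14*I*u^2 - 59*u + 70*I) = (u^2 - 2*I*u + 48)/(u^2 - 12*I*u - 35)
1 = 1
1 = 1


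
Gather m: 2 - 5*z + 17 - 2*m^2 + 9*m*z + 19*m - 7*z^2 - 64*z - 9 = -2*m^2 + m*(9*z + 19) - 7*z^2 - 69*z + 10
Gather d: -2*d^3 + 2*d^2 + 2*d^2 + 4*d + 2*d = -2*d^3 + 4*d^2 + 6*d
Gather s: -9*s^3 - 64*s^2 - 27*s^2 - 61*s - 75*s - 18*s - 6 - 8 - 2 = -9*s^3 - 91*s^2 - 154*s - 16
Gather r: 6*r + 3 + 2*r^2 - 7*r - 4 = 2*r^2 - r - 1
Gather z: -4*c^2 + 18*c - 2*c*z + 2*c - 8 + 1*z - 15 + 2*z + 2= -4*c^2 + 20*c + z*(3 - 2*c) - 21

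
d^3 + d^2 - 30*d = d*(d - 5)*(d + 6)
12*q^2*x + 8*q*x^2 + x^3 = x*(2*q + x)*(6*q + x)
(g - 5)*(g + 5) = g^2 - 25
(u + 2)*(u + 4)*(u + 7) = u^3 + 13*u^2 + 50*u + 56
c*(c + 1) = c^2 + c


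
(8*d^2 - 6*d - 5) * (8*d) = 64*d^3 - 48*d^2 - 40*d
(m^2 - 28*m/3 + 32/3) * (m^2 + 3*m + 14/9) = m^4 - 19*m^3/3 - 142*m^2/9 + 472*m/27 + 448/27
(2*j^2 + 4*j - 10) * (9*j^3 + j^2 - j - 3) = 18*j^5 + 38*j^4 - 88*j^3 - 20*j^2 - 2*j + 30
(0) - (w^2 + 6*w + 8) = -w^2 - 6*w - 8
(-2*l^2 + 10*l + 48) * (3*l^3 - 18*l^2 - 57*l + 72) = -6*l^5 + 66*l^4 + 78*l^3 - 1578*l^2 - 2016*l + 3456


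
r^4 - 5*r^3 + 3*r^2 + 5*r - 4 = (r - 4)*(r - 1)^2*(r + 1)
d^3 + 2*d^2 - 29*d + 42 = (d - 3)*(d - 2)*(d + 7)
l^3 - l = l*(l - 1)*(l + 1)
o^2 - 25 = (o - 5)*(o + 5)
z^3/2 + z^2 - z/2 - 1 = (z/2 + 1)*(z - 1)*(z + 1)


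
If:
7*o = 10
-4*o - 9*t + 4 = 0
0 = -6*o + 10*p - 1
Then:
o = 10/7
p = 67/70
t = -4/21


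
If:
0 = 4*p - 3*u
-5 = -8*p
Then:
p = 5/8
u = 5/6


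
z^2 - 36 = (z - 6)*(z + 6)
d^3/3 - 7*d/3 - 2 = (d/3 + 1/3)*(d - 3)*(d + 2)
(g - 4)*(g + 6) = g^2 + 2*g - 24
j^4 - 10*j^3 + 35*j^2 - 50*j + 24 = (j - 4)*(j - 3)*(j - 2)*(j - 1)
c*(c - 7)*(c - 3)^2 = c^4 - 13*c^3 + 51*c^2 - 63*c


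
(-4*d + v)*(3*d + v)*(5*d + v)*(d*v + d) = -60*d^4*v - 60*d^4 - 17*d^3*v^2 - 17*d^3*v + 4*d^2*v^3 + 4*d^2*v^2 + d*v^4 + d*v^3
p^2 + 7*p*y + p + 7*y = (p + 1)*(p + 7*y)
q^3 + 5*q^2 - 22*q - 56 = (q - 4)*(q + 2)*(q + 7)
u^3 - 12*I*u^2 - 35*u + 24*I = (u - 8*I)*(u - 3*I)*(u - I)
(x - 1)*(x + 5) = x^2 + 4*x - 5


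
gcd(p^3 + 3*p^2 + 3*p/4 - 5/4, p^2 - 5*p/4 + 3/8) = p - 1/2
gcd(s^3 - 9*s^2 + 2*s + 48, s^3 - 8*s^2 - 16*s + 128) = s - 8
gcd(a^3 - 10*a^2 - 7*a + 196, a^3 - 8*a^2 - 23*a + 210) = a - 7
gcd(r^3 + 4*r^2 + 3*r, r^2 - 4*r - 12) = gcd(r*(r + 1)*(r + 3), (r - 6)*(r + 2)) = 1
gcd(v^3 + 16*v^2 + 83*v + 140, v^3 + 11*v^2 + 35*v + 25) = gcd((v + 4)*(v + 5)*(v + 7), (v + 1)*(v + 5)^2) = v + 5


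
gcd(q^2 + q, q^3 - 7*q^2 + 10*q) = q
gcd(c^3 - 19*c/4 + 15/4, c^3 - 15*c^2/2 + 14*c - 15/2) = c^2 - 5*c/2 + 3/2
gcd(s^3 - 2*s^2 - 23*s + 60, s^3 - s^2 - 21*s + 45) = s^2 + 2*s - 15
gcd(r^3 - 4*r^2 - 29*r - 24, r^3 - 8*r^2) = r - 8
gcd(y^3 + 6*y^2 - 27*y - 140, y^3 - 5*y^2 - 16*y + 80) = y^2 - y - 20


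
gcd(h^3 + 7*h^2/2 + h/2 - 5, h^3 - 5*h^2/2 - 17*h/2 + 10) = h^2 + 3*h/2 - 5/2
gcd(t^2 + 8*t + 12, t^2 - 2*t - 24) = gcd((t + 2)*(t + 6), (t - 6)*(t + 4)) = 1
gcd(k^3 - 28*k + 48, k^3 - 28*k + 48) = k^3 - 28*k + 48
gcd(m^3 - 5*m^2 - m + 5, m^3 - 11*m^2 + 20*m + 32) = m + 1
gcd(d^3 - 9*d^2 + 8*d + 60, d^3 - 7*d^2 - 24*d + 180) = d - 6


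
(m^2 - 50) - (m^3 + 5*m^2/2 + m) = -m^3 - 3*m^2/2 - m - 50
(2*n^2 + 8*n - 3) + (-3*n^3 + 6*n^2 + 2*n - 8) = -3*n^3 + 8*n^2 + 10*n - 11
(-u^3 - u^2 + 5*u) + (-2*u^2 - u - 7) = -u^3 - 3*u^2 + 4*u - 7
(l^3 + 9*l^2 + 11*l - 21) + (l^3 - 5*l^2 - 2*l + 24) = 2*l^3 + 4*l^2 + 9*l + 3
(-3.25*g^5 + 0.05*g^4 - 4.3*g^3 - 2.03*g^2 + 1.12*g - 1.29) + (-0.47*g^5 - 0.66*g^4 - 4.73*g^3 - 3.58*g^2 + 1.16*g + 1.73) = -3.72*g^5 - 0.61*g^4 - 9.03*g^3 - 5.61*g^2 + 2.28*g + 0.44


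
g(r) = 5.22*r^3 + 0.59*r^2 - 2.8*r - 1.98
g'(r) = 15.66*r^2 + 1.18*r - 2.8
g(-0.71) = -1.56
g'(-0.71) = 4.26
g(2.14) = 45.89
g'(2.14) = 71.44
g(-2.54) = -76.60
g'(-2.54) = 95.23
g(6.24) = 1271.83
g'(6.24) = 614.33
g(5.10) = 691.52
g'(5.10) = 410.53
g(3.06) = 144.54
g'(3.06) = 147.44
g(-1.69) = -20.76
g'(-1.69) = 39.93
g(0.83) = -0.91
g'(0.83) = 8.97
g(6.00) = 1129.98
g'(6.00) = 568.04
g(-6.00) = -1091.46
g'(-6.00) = 553.88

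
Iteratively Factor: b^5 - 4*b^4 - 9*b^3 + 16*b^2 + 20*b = (b + 2)*(b^4 - 6*b^3 + 3*b^2 + 10*b) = b*(b + 2)*(b^3 - 6*b^2 + 3*b + 10) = b*(b - 5)*(b + 2)*(b^2 - b - 2) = b*(b - 5)*(b + 1)*(b + 2)*(b - 2)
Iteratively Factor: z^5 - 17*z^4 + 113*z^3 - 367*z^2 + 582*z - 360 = (z - 4)*(z^4 - 13*z^3 + 61*z^2 - 123*z + 90) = (z - 4)*(z - 3)*(z^3 - 10*z^2 + 31*z - 30) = (z - 4)*(z - 3)*(z - 2)*(z^2 - 8*z + 15) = (z - 4)*(z - 3)^2*(z - 2)*(z - 5)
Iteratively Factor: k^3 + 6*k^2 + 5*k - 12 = (k + 4)*(k^2 + 2*k - 3) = (k + 3)*(k + 4)*(k - 1)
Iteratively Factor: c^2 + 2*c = (c + 2)*(c)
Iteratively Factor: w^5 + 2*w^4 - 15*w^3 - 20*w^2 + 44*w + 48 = (w + 2)*(w^4 - 15*w^2 + 10*w + 24) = (w + 1)*(w + 2)*(w^3 - w^2 - 14*w + 24) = (w + 1)*(w + 2)*(w + 4)*(w^2 - 5*w + 6) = (w - 3)*(w + 1)*(w + 2)*(w + 4)*(w - 2)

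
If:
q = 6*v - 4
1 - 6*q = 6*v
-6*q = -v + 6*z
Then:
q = -3/7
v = 25/42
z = 19/36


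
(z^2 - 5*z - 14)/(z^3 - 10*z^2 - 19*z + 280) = (z + 2)/(z^2 - 3*z - 40)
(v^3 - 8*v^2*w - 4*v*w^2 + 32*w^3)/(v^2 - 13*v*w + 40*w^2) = (v^2 - 4*w^2)/(v - 5*w)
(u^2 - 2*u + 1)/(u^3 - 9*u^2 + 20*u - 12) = (u - 1)/(u^2 - 8*u + 12)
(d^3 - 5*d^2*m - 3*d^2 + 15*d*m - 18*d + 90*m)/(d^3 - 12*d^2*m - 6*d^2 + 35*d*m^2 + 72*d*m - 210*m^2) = (d + 3)/(d - 7*m)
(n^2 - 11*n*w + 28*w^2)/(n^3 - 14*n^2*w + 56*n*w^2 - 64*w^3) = (n - 7*w)/(n^2 - 10*n*w + 16*w^2)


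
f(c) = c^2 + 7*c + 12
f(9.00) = 156.00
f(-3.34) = -0.22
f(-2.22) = 1.39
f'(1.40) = 9.80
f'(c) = 2*c + 7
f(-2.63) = 0.51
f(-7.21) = 13.51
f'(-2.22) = 2.56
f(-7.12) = 12.85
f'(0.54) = 8.08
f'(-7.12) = -7.24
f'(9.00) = 25.00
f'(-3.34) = 0.32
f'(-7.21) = -7.42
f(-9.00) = 30.00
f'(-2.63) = 1.74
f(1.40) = 23.76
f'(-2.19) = 2.62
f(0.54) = 16.07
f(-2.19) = 1.47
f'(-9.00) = -11.00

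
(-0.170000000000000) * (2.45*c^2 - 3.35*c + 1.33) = -0.4165*c^2 + 0.5695*c - 0.2261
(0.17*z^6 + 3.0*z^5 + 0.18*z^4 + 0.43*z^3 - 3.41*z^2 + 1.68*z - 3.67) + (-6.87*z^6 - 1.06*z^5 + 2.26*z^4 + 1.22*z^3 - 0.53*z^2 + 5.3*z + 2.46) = -6.7*z^6 + 1.94*z^5 + 2.44*z^4 + 1.65*z^3 - 3.94*z^2 + 6.98*z - 1.21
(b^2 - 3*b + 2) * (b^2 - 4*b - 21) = b^4 - 7*b^3 - 7*b^2 + 55*b - 42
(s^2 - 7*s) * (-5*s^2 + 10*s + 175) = -5*s^4 + 45*s^3 + 105*s^2 - 1225*s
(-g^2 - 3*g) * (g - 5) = -g^3 + 2*g^2 + 15*g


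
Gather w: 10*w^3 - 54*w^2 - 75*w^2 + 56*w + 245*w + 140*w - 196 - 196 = 10*w^3 - 129*w^2 + 441*w - 392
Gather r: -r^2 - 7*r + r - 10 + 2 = -r^2 - 6*r - 8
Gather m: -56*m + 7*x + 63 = -56*m + 7*x + 63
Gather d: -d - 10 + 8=-d - 2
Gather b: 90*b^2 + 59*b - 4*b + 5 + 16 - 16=90*b^2 + 55*b + 5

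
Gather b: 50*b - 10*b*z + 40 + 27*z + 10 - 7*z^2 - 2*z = b*(50 - 10*z) - 7*z^2 + 25*z + 50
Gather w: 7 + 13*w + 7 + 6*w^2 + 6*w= 6*w^2 + 19*w + 14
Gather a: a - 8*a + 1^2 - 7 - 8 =-7*a - 14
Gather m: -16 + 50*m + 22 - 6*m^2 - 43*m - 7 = -6*m^2 + 7*m - 1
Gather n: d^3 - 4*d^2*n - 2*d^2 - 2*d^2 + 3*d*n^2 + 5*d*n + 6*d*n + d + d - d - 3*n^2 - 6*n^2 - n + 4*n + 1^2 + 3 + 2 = d^3 - 4*d^2 + d + n^2*(3*d - 9) + n*(-4*d^2 + 11*d + 3) + 6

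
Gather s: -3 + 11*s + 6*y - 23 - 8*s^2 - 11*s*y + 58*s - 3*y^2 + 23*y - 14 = -8*s^2 + s*(69 - 11*y) - 3*y^2 + 29*y - 40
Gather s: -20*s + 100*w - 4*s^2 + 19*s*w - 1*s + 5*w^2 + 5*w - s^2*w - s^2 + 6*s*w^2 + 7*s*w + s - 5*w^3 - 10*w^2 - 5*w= s^2*(-w - 5) + s*(6*w^2 + 26*w - 20) - 5*w^3 - 5*w^2 + 100*w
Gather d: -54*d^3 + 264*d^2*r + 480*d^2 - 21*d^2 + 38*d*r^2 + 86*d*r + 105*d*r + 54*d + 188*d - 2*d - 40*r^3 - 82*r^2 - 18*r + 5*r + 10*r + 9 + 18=-54*d^3 + d^2*(264*r + 459) + d*(38*r^2 + 191*r + 240) - 40*r^3 - 82*r^2 - 3*r + 27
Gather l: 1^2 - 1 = 0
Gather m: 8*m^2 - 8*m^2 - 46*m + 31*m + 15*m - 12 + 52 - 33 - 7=0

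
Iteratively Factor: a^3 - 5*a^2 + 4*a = (a - 1)*(a^2 - 4*a) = (a - 4)*(a - 1)*(a)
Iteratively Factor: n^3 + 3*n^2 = (n)*(n^2 + 3*n) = n*(n + 3)*(n)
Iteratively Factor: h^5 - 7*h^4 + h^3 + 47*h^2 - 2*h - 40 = (h - 4)*(h^4 - 3*h^3 - 11*h^2 + 3*h + 10) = (h - 4)*(h - 1)*(h^3 - 2*h^2 - 13*h - 10) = (h - 5)*(h - 4)*(h - 1)*(h^2 + 3*h + 2) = (h - 5)*(h - 4)*(h - 1)*(h + 2)*(h + 1)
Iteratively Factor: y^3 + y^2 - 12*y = (y + 4)*(y^2 - 3*y) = (y - 3)*(y + 4)*(y)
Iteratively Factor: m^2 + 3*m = (m)*(m + 3)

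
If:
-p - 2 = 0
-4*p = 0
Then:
No Solution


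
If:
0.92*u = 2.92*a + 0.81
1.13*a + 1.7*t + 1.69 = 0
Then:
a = 0.315068493150685*u - 0.277397260273973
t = -0.209427880741338*u - 0.809730056406124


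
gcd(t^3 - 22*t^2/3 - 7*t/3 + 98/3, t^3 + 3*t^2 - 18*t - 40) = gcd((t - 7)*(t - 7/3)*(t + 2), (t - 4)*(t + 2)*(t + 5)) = t + 2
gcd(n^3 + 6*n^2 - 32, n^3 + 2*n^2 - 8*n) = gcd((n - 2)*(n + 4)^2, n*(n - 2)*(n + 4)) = n^2 + 2*n - 8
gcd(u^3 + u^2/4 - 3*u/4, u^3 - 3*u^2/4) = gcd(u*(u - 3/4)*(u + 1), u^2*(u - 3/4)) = u^2 - 3*u/4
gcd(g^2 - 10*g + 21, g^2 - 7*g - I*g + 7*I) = g - 7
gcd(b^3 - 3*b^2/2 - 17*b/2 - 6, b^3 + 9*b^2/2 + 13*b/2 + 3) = b^2 + 5*b/2 + 3/2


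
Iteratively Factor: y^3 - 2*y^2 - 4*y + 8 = (y - 2)*(y^2 - 4) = (y - 2)^2*(y + 2)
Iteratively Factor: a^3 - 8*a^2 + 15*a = (a - 3)*(a^2 - 5*a) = a*(a - 3)*(a - 5)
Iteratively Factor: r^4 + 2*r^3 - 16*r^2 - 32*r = (r + 4)*(r^3 - 2*r^2 - 8*r) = (r - 4)*(r + 4)*(r^2 + 2*r) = (r - 4)*(r + 2)*(r + 4)*(r)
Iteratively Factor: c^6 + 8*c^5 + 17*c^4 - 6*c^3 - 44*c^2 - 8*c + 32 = (c + 2)*(c^5 + 6*c^4 + 5*c^3 - 16*c^2 - 12*c + 16) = (c + 2)^2*(c^4 + 4*c^3 - 3*c^2 - 10*c + 8) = (c + 2)^3*(c^3 + 2*c^2 - 7*c + 4) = (c - 1)*(c + 2)^3*(c^2 + 3*c - 4) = (c - 1)^2*(c + 2)^3*(c + 4)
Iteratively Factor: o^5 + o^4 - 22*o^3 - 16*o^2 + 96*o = (o + 4)*(o^4 - 3*o^3 - 10*o^2 + 24*o) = (o - 2)*(o + 4)*(o^3 - o^2 - 12*o) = (o - 4)*(o - 2)*(o + 4)*(o^2 + 3*o) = o*(o - 4)*(o - 2)*(o + 4)*(o + 3)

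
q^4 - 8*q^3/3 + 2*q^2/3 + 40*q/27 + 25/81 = (q - 5/3)^2*(q + 1/3)^2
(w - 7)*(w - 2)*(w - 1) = w^3 - 10*w^2 + 23*w - 14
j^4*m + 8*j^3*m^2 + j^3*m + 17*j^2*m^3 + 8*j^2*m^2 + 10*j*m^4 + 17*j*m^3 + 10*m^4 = (j + m)*(j + 2*m)*(j + 5*m)*(j*m + m)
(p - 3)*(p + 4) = p^2 + p - 12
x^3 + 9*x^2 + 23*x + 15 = (x + 1)*(x + 3)*(x + 5)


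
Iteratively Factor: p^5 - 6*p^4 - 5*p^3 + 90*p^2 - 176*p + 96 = (p - 1)*(p^4 - 5*p^3 - 10*p^2 + 80*p - 96) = (p - 3)*(p - 1)*(p^3 - 2*p^2 - 16*p + 32) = (p - 4)*(p - 3)*(p - 1)*(p^2 + 2*p - 8) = (p - 4)*(p - 3)*(p - 2)*(p - 1)*(p + 4)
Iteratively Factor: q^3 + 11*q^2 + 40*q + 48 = (q + 4)*(q^2 + 7*q + 12) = (q + 3)*(q + 4)*(q + 4)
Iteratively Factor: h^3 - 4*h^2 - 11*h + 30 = (h - 5)*(h^2 + h - 6) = (h - 5)*(h + 3)*(h - 2)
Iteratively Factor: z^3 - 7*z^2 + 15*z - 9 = (z - 1)*(z^2 - 6*z + 9) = (z - 3)*(z - 1)*(z - 3)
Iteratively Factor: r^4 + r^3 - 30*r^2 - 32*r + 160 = (r - 2)*(r^3 + 3*r^2 - 24*r - 80) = (r - 5)*(r - 2)*(r^2 + 8*r + 16) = (r - 5)*(r - 2)*(r + 4)*(r + 4)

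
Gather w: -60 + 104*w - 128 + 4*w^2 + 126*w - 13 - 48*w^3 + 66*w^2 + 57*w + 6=-48*w^3 + 70*w^2 + 287*w - 195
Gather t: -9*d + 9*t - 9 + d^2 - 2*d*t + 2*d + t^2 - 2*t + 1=d^2 - 7*d + t^2 + t*(7 - 2*d) - 8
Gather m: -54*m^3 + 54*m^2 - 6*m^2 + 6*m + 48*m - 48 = -54*m^3 + 48*m^2 + 54*m - 48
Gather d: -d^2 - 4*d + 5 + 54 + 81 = -d^2 - 4*d + 140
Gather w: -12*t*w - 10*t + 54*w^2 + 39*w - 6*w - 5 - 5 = -10*t + 54*w^2 + w*(33 - 12*t) - 10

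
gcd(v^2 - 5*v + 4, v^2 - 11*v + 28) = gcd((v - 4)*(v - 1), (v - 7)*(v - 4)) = v - 4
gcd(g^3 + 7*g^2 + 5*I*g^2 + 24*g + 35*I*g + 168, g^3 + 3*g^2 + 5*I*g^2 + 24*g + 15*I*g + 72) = g^2 + 5*I*g + 24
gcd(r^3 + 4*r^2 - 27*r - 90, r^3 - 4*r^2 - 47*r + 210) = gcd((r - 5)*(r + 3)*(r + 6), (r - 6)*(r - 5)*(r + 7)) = r - 5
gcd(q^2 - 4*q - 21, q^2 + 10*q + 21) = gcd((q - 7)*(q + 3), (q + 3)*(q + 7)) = q + 3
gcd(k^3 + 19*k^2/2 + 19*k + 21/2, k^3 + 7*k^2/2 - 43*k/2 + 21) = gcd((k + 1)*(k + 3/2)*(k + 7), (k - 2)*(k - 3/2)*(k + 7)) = k + 7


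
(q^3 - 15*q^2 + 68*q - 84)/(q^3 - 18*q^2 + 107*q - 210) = (q - 2)/(q - 5)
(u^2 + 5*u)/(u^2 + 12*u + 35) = u/(u + 7)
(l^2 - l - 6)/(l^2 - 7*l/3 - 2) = 3*(l + 2)/(3*l + 2)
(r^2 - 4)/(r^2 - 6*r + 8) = (r + 2)/(r - 4)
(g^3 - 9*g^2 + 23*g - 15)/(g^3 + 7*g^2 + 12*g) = (g^3 - 9*g^2 + 23*g - 15)/(g*(g^2 + 7*g + 12))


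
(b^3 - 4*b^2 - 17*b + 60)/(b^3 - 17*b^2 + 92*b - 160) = (b^2 + b - 12)/(b^2 - 12*b + 32)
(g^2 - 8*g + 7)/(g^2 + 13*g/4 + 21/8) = 8*(g^2 - 8*g + 7)/(8*g^2 + 26*g + 21)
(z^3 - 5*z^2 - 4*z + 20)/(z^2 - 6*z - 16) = (z^2 - 7*z + 10)/(z - 8)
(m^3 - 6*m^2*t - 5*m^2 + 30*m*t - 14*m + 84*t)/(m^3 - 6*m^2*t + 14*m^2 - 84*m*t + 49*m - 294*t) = (m^2 - 5*m - 14)/(m^2 + 14*m + 49)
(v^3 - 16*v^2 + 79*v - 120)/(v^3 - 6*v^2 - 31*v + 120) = (v - 5)/(v + 5)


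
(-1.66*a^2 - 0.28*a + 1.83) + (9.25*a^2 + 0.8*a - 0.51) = 7.59*a^2 + 0.52*a + 1.32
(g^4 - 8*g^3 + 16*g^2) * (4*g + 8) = 4*g^5 - 24*g^4 + 128*g^2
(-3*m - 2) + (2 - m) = -4*m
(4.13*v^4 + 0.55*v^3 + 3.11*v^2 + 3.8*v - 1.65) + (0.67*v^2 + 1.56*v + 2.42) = 4.13*v^4 + 0.55*v^3 + 3.78*v^2 + 5.36*v + 0.77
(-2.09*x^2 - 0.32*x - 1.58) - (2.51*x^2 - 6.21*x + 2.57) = -4.6*x^2 + 5.89*x - 4.15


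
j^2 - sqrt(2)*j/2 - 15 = (j - 3*sqrt(2))*(j + 5*sqrt(2)/2)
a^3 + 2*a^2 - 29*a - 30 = (a - 5)*(a + 1)*(a + 6)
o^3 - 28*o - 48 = (o - 6)*(o + 2)*(o + 4)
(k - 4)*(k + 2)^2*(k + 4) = k^4 + 4*k^3 - 12*k^2 - 64*k - 64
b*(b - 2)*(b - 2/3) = b^3 - 8*b^2/3 + 4*b/3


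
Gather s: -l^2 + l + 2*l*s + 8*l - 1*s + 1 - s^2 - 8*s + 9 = -l^2 + 9*l - s^2 + s*(2*l - 9) + 10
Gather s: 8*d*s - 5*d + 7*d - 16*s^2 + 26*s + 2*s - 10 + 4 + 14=2*d - 16*s^2 + s*(8*d + 28) + 8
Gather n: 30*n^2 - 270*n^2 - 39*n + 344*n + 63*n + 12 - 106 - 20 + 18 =-240*n^2 + 368*n - 96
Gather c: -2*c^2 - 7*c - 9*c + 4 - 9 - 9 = -2*c^2 - 16*c - 14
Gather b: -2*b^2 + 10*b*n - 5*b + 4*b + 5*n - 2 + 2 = -2*b^2 + b*(10*n - 1) + 5*n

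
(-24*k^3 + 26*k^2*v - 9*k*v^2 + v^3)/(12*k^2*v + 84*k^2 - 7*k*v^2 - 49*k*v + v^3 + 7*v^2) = (-2*k + v)/(v + 7)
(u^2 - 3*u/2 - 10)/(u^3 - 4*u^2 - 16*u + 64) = (u + 5/2)/(u^2 - 16)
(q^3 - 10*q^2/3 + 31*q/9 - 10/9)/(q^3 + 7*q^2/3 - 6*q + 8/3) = (q - 5/3)/(q + 4)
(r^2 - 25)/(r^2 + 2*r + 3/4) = 4*(r^2 - 25)/(4*r^2 + 8*r + 3)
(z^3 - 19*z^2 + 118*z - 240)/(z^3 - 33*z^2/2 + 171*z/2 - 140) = 2*(z - 6)/(2*z - 7)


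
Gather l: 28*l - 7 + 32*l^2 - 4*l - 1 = 32*l^2 + 24*l - 8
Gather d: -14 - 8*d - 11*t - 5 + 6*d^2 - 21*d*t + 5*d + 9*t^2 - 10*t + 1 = 6*d^2 + d*(-21*t - 3) + 9*t^2 - 21*t - 18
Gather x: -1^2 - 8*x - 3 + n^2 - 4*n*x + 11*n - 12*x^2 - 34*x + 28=n^2 + 11*n - 12*x^2 + x*(-4*n - 42) + 24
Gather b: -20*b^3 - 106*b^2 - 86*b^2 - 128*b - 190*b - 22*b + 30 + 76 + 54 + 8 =-20*b^3 - 192*b^2 - 340*b + 168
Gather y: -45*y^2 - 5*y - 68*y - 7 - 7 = -45*y^2 - 73*y - 14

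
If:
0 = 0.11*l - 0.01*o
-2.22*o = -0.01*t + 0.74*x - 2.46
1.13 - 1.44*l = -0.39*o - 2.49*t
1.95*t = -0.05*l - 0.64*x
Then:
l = 0.05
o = 0.58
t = -0.51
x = 1.56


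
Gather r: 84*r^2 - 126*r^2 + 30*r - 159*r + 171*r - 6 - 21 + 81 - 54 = -42*r^2 + 42*r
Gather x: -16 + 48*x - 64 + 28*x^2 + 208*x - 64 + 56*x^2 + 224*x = 84*x^2 + 480*x - 144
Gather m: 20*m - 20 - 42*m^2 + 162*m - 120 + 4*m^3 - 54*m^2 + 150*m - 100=4*m^3 - 96*m^2 + 332*m - 240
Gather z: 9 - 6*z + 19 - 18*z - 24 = 4 - 24*z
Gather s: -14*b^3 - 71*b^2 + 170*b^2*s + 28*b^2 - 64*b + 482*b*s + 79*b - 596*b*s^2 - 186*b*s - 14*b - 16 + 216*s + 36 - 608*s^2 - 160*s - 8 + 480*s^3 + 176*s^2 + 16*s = -14*b^3 - 43*b^2 + b + 480*s^3 + s^2*(-596*b - 432) + s*(170*b^2 + 296*b + 72) + 12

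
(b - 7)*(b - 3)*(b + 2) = b^3 - 8*b^2 + b + 42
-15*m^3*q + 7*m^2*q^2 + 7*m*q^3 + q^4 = q*(-m + q)*(3*m + q)*(5*m + q)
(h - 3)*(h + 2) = h^2 - h - 6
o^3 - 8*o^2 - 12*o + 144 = (o - 6)^2*(o + 4)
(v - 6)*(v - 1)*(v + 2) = v^3 - 5*v^2 - 8*v + 12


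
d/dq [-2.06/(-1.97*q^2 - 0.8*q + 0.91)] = (-8.1164*q - 1.648)/(1.97*q^2 + 0.8*q - 0.91)^2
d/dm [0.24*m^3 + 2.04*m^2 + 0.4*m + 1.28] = 0.72*m^2 + 4.08*m + 0.4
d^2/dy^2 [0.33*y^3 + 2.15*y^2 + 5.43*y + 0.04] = 1.98*y + 4.3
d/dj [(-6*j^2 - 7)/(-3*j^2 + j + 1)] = (-6*j^2 - 54*j + 7)/(9*j^4 - 6*j^3 - 5*j^2 + 2*j + 1)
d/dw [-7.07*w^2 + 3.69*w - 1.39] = 3.69 - 14.14*w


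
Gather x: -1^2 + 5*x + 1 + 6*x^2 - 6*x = 6*x^2 - x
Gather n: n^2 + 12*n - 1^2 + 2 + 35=n^2 + 12*n + 36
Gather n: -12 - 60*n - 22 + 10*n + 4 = -50*n - 30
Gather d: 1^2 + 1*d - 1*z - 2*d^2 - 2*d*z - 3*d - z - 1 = -2*d^2 + d*(-2*z - 2) - 2*z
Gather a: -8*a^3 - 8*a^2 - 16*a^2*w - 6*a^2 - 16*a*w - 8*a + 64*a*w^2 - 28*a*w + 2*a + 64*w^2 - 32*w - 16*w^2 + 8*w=-8*a^3 + a^2*(-16*w - 14) + a*(64*w^2 - 44*w - 6) + 48*w^2 - 24*w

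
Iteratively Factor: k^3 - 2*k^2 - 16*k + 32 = (k - 2)*(k^2 - 16) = (k - 2)*(k + 4)*(k - 4)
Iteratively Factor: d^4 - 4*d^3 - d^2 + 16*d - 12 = (d + 2)*(d^3 - 6*d^2 + 11*d - 6) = (d - 3)*(d + 2)*(d^2 - 3*d + 2) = (d - 3)*(d - 1)*(d + 2)*(d - 2)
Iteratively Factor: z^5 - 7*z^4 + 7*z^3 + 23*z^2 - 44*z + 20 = (z - 2)*(z^4 - 5*z^3 - 3*z^2 + 17*z - 10) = (z - 5)*(z - 2)*(z^3 - 3*z + 2) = (z - 5)*(z - 2)*(z + 2)*(z^2 - 2*z + 1) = (z - 5)*(z - 2)*(z - 1)*(z + 2)*(z - 1)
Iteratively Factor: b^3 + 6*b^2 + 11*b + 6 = (b + 3)*(b^2 + 3*b + 2) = (b + 2)*(b + 3)*(b + 1)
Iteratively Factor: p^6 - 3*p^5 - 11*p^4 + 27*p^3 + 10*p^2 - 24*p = (p - 2)*(p^5 - p^4 - 13*p^3 + p^2 + 12*p) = (p - 2)*(p + 3)*(p^4 - 4*p^3 - p^2 + 4*p) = (p - 4)*(p - 2)*(p + 3)*(p^3 - p) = (p - 4)*(p - 2)*(p - 1)*(p + 3)*(p^2 + p) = p*(p - 4)*(p - 2)*(p - 1)*(p + 3)*(p + 1)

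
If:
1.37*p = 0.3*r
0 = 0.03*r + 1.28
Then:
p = -9.34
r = -42.67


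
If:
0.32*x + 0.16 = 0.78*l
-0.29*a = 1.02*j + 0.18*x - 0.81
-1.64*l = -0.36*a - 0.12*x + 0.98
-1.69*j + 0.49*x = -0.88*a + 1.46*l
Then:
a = 1.41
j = 0.65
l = -0.40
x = -1.46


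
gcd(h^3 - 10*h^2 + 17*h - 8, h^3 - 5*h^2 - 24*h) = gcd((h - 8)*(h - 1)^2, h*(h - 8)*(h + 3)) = h - 8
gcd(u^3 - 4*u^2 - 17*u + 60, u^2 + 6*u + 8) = u + 4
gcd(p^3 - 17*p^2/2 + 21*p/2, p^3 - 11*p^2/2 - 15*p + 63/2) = p^2 - 17*p/2 + 21/2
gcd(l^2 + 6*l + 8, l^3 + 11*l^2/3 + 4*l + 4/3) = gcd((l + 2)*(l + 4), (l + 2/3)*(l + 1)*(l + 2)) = l + 2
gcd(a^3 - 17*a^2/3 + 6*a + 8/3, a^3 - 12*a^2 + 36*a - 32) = a - 2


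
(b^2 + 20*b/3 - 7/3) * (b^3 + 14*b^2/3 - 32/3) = b^5 + 34*b^4/3 + 259*b^3/9 - 194*b^2/9 - 640*b/9 + 224/9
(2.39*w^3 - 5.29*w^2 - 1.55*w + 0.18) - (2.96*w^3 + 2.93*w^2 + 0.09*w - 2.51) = -0.57*w^3 - 8.22*w^2 - 1.64*w + 2.69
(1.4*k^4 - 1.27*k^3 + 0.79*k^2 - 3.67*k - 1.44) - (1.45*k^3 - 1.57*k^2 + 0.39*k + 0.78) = 1.4*k^4 - 2.72*k^3 + 2.36*k^2 - 4.06*k - 2.22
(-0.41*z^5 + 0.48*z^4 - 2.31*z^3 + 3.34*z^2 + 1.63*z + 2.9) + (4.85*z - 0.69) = -0.41*z^5 + 0.48*z^4 - 2.31*z^3 + 3.34*z^2 + 6.48*z + 2.21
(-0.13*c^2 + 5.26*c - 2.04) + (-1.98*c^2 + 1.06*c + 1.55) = -2.11*c^2 + 6.32*c - 0.49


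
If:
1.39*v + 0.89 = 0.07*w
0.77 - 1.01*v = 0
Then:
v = 0.76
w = 27.85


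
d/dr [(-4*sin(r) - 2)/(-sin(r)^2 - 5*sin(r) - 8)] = 2*(-2*sin(r) + cos(2*r) + 10)*cos(r)/(sin(r)^2 + 5*sin(r) + 8)^2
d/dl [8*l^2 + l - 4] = 16*l + 1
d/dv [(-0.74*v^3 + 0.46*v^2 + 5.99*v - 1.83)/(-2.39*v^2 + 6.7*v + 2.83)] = (1.7686*v^4 - 9.916*v^3 + 11.1155*v^2 - 6.1438*v + 29.2127)/(5.7121*v^4 - 32.026*v^3 + 31.3626*v^2 + 37.922*v + 8.0089)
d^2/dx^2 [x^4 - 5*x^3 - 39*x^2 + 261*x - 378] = 12*x^2 - 30*x - 78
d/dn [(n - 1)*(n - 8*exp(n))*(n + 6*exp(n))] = -2*n^2*exp(n) + 3*n^2 - 96*n*exp(2*n) - 2*n*exp(n) - 2*n + 48*exp(2*n) + 2*exp(n)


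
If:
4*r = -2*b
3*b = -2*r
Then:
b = 0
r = 0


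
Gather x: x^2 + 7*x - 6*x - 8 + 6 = x^2 + x - 2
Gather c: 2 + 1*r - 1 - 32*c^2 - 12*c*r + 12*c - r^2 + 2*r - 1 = -32*c^2 + c*(12 - 12*r) - r^2 + 3*r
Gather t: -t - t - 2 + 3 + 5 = 6 - 2*t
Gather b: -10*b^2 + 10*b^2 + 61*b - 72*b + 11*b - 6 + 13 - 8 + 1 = 0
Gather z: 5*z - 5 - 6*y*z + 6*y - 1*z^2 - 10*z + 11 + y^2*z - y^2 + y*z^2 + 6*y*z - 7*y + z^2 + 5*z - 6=y^2*z - y^2 + y*z^2 - y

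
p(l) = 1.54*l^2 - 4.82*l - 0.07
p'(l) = 3.08*l - 4.82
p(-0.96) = 5.98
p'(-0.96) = -7.78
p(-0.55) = 3.05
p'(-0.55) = -6.51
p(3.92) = 4.70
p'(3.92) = 7.25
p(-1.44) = 10.06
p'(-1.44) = -9.26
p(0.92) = -3.20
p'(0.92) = -1.99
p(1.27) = -3.71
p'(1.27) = -0.91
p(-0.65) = 3.71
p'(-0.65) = -6.82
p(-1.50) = 10.62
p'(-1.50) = -9.44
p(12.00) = 163.85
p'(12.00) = 32.14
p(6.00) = 26.45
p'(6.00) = 13.66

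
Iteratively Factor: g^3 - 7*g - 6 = (g - 3)*(g^2 + 3*g + 2) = (g - 3)*(g + 2)*(g + 1)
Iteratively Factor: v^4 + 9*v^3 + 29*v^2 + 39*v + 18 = (v + 3)*(v^3 + 6*v^2 + 11*v + 6) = (v + 3)^2*(v^2 + 3*v + 2) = (v + 1)*(v + 3)^2*(v + 2)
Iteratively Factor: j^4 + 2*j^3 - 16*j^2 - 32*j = (j - 4)*(j^3 + 6*j^2 + 8*j) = (j - 4)*(j + 2)*(j^2 + 4*j) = j*(j - 4)*(j + 2)*(j + 4)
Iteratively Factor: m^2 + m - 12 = (m - 3)*(m + 4)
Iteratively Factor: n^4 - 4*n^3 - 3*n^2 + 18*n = (n - 3)*(n^3 - n^2 - 6*n) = (n - 3)^2*(n^2 + 2*n) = n*(n - 3)^2*(n + 2)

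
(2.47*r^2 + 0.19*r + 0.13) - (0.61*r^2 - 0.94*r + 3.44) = 1.86*r^2 + 1.13*r - 3.31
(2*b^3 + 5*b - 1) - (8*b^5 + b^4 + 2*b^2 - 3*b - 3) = -8*b^5 - b^4 + 2*b^3 - 2*b^2 + 8*b + 2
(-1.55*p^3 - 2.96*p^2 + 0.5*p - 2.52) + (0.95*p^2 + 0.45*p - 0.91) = -1.55*p^3 - 2.01*p^2 + 0.95*p - 3.43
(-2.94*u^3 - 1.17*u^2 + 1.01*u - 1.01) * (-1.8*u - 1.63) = 5.292*u^4 + 6.8982*u^3 + 0.0890999999999997*u^2 + 0.1717*u + 1.6463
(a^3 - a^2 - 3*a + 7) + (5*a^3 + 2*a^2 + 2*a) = 6*a^3 + a^2 - a + 7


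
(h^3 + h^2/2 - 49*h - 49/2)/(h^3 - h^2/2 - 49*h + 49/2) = (2*h + 1)/(2*h - 1)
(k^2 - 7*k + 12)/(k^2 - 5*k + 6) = (k - 4)/(k - 2)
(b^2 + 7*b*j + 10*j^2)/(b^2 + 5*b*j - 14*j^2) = (b^2 + 7*b*j + 10*j^2)/(b^2 + 5*b*j - 14*j^2)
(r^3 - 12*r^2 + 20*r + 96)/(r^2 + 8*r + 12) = (r^2 - 14*r + 48)/(r + 6)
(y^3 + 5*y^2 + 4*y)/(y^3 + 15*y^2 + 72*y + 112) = y*(y + 1)/(y^2 + 11*y + 28)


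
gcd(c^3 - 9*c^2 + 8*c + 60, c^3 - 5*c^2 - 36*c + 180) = c^2 - 11*c + 30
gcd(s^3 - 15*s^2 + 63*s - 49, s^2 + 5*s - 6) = s - 1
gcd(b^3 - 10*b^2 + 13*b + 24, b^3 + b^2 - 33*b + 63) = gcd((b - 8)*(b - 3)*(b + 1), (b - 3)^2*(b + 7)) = b - 3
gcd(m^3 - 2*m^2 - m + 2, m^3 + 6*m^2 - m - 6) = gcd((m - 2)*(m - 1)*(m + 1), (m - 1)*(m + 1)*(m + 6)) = m^2 - 1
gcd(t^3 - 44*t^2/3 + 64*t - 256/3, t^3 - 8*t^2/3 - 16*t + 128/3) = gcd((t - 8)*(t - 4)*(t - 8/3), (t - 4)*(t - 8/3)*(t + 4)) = t^2 - 20*t/3 + 32/3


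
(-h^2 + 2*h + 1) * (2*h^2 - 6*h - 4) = -2*h^4 + 10*h^3 - 6*h^2 - 14*h - 4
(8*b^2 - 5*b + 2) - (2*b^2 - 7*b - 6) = 6*b^2 + 2*b + 8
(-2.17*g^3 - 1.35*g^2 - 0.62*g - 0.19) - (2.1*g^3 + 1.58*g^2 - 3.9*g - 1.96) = -4.27*g^3 - 2.93*g^2 + 3.28*g + 1.77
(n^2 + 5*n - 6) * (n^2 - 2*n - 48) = n^4 + 3*n^3 - 64*n^2 - 228*n + 288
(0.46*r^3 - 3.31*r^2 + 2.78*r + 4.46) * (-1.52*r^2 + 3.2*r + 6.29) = -0.6992*r^5 + 6.5032*r^4 - 11.9242*r^3 - 18.7031*r^2 + 31.7582*r + 28.0534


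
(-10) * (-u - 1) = 10*u + 10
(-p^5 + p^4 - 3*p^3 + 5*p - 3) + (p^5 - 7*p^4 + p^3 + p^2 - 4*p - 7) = -6*p^4 - 2*p^3 + p^2 + p - 10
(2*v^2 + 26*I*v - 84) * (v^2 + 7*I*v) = 2*v^4 + 40*I*v^3 - 266*v^2 - 588*I*v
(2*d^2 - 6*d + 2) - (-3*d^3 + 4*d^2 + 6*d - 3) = 3*d^3 - 2*d^2 - 12*d + 5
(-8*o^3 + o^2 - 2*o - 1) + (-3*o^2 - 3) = -8*o^3 - 2*o^2 - 2*o - 4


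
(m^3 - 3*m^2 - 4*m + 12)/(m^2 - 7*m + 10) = (m^2 - m - 6)/(m - 5)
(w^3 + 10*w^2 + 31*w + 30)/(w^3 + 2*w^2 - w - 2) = (w^2 + 8*w + 15)/(w^2 - 1)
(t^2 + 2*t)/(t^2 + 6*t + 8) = t/(t + 4)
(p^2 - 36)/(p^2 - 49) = (p^2 - 36)/(p^2 - 49)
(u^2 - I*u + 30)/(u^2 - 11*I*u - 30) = (u + 5*I)/(u - 5*I)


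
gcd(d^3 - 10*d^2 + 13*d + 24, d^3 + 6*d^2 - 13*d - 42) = d - 3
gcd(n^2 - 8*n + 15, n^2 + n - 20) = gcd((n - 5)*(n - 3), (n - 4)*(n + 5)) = 1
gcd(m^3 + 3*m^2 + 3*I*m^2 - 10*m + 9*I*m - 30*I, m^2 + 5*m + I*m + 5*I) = m + 5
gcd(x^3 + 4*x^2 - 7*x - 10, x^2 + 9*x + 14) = 1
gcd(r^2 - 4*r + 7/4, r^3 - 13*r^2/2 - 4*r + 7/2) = r - 1/2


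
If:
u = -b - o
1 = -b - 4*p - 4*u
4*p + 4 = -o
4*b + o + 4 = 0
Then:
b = -1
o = 0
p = -1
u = 1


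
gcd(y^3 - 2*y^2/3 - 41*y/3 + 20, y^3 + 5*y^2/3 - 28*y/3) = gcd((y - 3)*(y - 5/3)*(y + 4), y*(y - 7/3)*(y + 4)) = y + 4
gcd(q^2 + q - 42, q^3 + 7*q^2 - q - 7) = q + 7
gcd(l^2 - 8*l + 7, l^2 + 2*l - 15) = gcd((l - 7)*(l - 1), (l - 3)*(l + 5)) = 1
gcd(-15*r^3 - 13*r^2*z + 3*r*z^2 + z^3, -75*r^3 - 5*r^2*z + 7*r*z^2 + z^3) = -15*r^2 + 2*r*z + z^2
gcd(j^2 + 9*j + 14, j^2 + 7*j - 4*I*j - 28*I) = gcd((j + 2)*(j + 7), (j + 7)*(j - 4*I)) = j + 7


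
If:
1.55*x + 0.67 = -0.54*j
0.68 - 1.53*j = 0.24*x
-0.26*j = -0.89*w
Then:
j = 0.54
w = 0.16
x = -0.62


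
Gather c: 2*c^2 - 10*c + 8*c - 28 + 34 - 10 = 2*c^2 - 2*c - 4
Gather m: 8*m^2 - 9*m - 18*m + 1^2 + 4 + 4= 8*m^2 - 27*m + 9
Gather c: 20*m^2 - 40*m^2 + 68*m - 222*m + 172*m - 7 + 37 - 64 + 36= -20*m^2 + 18*m + 2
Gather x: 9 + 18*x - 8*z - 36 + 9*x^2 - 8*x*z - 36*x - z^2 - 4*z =9*x^2 + x*(-8*z - 18) - z^2 - 12*z - 27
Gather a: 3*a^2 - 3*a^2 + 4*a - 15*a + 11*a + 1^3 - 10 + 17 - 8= 0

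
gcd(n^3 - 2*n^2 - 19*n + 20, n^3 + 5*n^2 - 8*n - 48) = n + 4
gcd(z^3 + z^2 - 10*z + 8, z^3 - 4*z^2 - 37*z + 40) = z - 1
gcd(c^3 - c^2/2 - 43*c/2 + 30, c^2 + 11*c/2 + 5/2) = c + 5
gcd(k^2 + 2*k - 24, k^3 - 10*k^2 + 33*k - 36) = k - 4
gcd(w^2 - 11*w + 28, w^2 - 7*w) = w - 7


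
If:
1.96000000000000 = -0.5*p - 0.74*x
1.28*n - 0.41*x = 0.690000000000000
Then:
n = 0.3203125*x + 0.5390625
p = -1.48*x - 3.92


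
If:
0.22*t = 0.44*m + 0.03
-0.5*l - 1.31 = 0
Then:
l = -2.62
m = 0.5*t - 0.0681818181818182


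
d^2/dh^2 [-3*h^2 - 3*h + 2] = -6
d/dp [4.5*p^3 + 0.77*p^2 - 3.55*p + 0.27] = 13.5*p^2 + 1.54*p - 3.55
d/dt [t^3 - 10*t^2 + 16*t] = 3*t^2 - 20*t + 16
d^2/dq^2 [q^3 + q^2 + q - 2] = 6*q + 2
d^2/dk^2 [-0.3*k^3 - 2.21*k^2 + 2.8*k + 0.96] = -1.8*k - 4.42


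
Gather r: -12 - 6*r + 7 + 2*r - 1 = -4*r - 6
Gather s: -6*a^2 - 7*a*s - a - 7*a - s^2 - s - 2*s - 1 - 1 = -6*a^2 - 8*a - s^2 + s*(-7*a - 3) - 2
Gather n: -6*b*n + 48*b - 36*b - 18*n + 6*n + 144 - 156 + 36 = 12*b + n*(-6*b - 12) + 24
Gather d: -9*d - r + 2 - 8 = -9*d - r - 6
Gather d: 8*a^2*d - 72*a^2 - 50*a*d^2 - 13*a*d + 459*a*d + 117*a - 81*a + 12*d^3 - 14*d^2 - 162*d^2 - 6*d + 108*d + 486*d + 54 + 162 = -72*a^2 + 36*a + 12*d^3 + d^2*(-50*a - 176) + d*(8*a^2 + 446*a + 588) + 216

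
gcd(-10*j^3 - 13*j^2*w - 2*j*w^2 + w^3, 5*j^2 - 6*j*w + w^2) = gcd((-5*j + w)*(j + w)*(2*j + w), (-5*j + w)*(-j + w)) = -5*j + w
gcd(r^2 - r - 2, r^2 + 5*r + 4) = r + 1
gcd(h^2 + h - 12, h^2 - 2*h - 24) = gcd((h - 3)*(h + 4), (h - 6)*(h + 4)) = h + 4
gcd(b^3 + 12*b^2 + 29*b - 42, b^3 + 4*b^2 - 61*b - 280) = b + 7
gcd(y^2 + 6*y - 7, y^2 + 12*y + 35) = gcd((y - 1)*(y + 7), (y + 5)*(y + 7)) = y + 7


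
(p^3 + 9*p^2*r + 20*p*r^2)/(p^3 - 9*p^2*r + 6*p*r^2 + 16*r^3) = p*(p^2 + 9*p*r + 20*r^2)/(p^3 - 9*p^2*r + 6*p*r^2 + 16*r^3)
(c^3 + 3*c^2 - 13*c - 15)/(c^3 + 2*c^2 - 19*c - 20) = (c - 3)/(c - 4)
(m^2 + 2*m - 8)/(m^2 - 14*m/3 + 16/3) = 3*(m + 4)/(3*m - 8)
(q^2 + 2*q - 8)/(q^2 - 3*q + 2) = (q + 4)/(q - 1)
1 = 1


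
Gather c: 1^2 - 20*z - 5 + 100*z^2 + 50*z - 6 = 100*z^2 + 30*z - 10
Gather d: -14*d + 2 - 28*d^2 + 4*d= -28*d^2 - 10*d + 2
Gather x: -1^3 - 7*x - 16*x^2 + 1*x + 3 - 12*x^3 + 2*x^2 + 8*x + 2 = -12*x^3 - 14*x^2 + 2*x + 4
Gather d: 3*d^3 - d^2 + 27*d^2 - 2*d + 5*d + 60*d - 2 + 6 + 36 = 3*d^3 + 26*d^2 + 63*d + 40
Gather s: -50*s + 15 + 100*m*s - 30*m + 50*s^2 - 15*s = -30*m + 50*s^2 + s*(100*m - 65) + 15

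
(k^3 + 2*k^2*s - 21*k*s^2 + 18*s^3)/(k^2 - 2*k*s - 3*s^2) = (k^2 + 5*k*s - 6*s^2)/(k + s)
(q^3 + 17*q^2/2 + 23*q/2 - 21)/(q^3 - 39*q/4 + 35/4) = 2*(q + 6)/(2*q - 5)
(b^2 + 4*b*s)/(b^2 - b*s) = (b + 4*s)/(b - s)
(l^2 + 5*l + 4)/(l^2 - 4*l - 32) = (l + 1)/(l - 8)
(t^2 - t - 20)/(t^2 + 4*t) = (t - 5)/t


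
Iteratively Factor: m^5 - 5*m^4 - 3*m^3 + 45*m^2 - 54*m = (m + 3)*(m^4 - 8*m^3 + 21*m^2 - 18*m) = (m - 2)*(m + 3)*(m^3 - 6*m^2 + 9*m) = (m - 3)*(m - 2)*(m + 3)*(m^2 - 3*m) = (m - 3)^2*(m - 2)*(m + 3)*(m)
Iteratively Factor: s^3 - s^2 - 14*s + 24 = (s - 2)*(s^2 + s - 12) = (s - 2)*(s + 4)*(s - 3)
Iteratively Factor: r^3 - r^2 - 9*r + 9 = (r - 3)*(r^2 + 2*r - 3) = (r - 3)*(r - 1)*(r + 3)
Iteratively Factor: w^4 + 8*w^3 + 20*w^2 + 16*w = (w + 4)*(w^3 + 4*w^2 + 4*w) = (w + 2)*(w + 4)*(w^2 + 2*w) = (w + 2)^2*(w + 4)*(w)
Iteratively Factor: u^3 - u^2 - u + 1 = (u - 1)*(u^2 - 1) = (u - 1)*(u + 1)*(u - 1)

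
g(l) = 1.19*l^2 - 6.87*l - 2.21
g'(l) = 2.38*l - 6.87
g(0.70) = -6.44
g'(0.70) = -5.20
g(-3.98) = 43.98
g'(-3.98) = -16.34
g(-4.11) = 46.13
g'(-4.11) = -16.65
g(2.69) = -12.08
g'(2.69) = -0.47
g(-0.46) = 1.20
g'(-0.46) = -7.96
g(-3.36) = 34.31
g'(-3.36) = -14.87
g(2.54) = -11.98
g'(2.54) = -0.82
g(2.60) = -12.03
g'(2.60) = -0.68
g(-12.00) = 251.59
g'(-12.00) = -35.43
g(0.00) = -2.21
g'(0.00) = -6.87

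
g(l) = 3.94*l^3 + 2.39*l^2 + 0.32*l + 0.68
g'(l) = 11.82*l^2 + 4.78*l + 0.32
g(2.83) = 110.03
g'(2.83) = 108.51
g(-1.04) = -1.50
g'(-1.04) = 8.13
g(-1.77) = -14.25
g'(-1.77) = 28.89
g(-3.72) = -170.26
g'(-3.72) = 146.11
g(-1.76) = -13.96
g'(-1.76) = 28.52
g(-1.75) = -13.68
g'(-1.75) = 28.15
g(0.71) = 3.52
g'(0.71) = 9.67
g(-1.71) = -12.58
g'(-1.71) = 26.71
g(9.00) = 3069.41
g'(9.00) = 1000.76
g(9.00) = 3069.41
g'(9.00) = 1000.76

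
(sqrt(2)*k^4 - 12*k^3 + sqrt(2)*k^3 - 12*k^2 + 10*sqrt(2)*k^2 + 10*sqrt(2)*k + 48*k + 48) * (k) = sqrt(2)*k^5 - 12*k^4 + sqrt(2)*k^4 - 12*k^3 + 10*sqrt(2)*k^3 + 10*sqrt(2)*k^2 + 48*k^2 + 48*k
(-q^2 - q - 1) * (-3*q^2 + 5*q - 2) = 3*q^4 - 2*q^3 - 3*q + 2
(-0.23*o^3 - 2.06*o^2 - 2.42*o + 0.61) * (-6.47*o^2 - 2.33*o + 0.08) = 1.4881*o^5 + 13.8641*o^4 + 20.4388*o^3 + 1.5271*o^2 - 1.6149*o + 0.0488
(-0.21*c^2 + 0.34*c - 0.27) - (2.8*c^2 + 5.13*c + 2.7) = -3.01*c^2 - 4.79*c - 2.97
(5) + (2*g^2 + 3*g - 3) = 2*g^2 + 3*g + 2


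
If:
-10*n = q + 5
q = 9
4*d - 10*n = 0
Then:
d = -7/2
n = -7/5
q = 9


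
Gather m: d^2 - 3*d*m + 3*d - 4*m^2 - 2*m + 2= d^2 + 3*d - 4*m^2 + m*(-3*d - 2) + 2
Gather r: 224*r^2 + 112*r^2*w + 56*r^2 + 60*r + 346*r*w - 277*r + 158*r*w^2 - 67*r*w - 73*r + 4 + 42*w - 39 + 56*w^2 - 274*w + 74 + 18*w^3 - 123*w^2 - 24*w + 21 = r^2*(112*w + 280) + r*(158*w^2 + 279*w - 290) + 18*w^3 - 67*w^2 - 256*w + 60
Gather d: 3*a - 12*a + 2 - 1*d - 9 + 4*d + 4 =-9*a + 3*d - 3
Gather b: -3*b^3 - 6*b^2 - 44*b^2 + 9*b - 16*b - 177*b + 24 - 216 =-3*b^3 - 50*b^2 - 184*b - 192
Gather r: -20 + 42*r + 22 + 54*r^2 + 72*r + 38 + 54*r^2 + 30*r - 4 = 108*r^2 + 144*r + 36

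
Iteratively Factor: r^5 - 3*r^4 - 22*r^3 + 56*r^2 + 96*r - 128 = (r + 4)*(r^4 - 7*r^3 + 6*r^2 + 32*r - 32) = (r - 4)*(r + 4)*(r^3 - 3*r^2 - 6*r + 8) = (r - 4)*(r - 1)*(r + 4)*(r^2 - 2*r - 8) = (r - 4)^2*(r - 1)*(r + 4)*(r + 2)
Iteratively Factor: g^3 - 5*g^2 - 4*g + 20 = (g - 5)*(g^2 - 4) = (g - 5)*(g - 2)*(g + 2)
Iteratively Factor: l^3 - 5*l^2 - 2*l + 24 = (l - 3)*(l^2 - 2*l - 8) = (l - 4)*(l - 3)*(l + 2)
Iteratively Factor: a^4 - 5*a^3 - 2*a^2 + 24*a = (a - 4)*(a^3 - a^2 - 6*a) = (a - 4)*(a + 2)*(a^2 - 3*a) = a*(a - 4)*(a + 2)*(a - 3)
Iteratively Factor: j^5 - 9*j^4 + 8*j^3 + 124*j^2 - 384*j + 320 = (j - 2)*(j^4 - 7*j^3 - 6*j^2 + 112*j - 160) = (j - 5)*(j - 2)*(j^3 - 2*j^2 - 16*j + 32) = (j - 5)*(j - 2)^2*(j^2 - 16) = (j - 5)*(j - 4)*(j - 2)^2*(j + 4)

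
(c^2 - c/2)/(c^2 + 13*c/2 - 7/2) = c/(c + 7)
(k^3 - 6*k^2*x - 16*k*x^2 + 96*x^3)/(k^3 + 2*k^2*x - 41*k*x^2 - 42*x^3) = (k^2 - 16*x^2)/(k^2 + 8*k*x + 7*x^2)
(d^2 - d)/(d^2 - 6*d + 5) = d/(d - 5)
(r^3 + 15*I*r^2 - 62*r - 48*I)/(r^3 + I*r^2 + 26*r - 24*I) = (r^2 + 9*I*r - 8)/(r^2 - 5*I*r - 4)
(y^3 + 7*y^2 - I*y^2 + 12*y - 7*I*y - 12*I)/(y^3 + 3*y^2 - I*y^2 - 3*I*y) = (y + 4)/y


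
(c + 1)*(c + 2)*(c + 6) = c^3 + 9*c^2 + 20*c + 12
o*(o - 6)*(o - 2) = o^3 - 8*o^2 + 12*o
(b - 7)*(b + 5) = b^2 - 2*b - 35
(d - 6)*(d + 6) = d^2 - 36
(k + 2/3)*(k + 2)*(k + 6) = k^3 + 26*k^2/3 + 52*k/3 + 8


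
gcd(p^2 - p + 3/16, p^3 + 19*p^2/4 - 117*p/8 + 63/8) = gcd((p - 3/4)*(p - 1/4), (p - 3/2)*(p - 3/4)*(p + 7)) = p - 3/4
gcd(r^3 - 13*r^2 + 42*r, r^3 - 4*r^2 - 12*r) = r^2 - 6*r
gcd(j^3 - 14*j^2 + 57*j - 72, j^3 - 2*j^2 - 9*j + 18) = j - 3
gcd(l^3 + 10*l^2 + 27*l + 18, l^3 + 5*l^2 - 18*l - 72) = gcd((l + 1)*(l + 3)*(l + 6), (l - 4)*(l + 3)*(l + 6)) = l^2 + 9*l + 18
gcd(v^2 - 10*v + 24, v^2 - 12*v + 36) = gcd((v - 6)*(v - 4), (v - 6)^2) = v - 6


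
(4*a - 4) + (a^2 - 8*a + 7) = a^2 - 4*a + 3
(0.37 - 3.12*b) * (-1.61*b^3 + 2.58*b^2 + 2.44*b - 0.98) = 5.0232*b^4 - 8.6453*b^3 - 6.6582*b^2 + 3.9604*b - 0.3626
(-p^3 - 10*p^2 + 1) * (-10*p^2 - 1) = 10*p^5 + 100*p^4 + p^3 - 1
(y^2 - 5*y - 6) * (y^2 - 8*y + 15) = y^4 - 13*y^3 + 49*y^2 - 27*y - 90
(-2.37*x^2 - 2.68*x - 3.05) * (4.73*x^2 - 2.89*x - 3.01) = -11.2101*x^4 - 5.8271*x^3 + 0.4524*x^2 + 16.8813*x + 9.1805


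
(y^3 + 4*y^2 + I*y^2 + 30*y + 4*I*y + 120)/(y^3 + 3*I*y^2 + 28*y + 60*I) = (y + 4)/(y + 2*I)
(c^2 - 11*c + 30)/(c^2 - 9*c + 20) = (c - 6)/(c - 4)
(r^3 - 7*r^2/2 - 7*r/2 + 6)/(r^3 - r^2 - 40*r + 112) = (2*r^2 + r - 3)/(2*(r^2 + 3*r - 28))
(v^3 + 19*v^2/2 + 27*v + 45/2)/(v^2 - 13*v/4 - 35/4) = 2*(2*v^3 + 19*v^2 + 54*v + 45)/(4*v^2 - 13*v - 35)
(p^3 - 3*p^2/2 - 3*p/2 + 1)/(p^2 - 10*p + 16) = (2*p^2 + p - 1)/(2*(p - 8))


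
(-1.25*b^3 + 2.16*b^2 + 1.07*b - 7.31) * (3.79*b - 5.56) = -4.7375*b^4 + 15.1364*b^3 - 7.9543*b^2 - 33.6541*b + 40.6436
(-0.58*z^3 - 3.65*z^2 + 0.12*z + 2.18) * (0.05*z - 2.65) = -0.029*z^4 + 1.3545*z^3 + 9.6785*z^2 - 0.209*z - 5.777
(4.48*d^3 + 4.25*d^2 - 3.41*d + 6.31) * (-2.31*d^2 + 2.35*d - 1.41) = -10.3488*d^5 + 0.710500000000001*d^4 + 11.5478*d^3 - 28.5821*d^2 + 19.6366*d - 8.8971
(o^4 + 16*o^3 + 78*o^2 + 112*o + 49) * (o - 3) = o^5 + 13*o^4 + 30*o^3 - 122*o^2 - 287*o - 147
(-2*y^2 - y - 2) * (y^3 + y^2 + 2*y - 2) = -2*y^5 - 3*y^4 - 7*y^3 - 2*y + 4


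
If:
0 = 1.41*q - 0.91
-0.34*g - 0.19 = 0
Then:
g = -0.56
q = 0.65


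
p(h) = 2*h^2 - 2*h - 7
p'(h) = 4*h - 2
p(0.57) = -7.49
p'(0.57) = 0.28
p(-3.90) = 31.22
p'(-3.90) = -17.60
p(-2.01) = 5.10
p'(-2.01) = -10.04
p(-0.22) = -6.46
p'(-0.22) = -2.88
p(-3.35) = 22.14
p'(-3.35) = -15.40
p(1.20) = -6.52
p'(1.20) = 2.80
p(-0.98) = -3.12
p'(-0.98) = -5.92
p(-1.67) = 1.92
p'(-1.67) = -8.68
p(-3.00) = 17.00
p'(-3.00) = -14.00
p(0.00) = -7.00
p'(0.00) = -2.00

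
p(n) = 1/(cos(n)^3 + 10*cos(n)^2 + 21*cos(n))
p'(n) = (3*sin(n)*cos(n)^2 + 20*sin(n)*cos(n) + 21*sin(n))/(cos(n)^3 + 10*cos(n)^2 + 21*cos(n))^2 = (3*sin(n) + 21*sin(n)/cos(n)^2 + 20*tan(n))/((cos(n) + 3)^2*(cos(n) + 7)^2)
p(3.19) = -0.08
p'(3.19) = -0.00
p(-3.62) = -0.09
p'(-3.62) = 0.02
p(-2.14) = -0.12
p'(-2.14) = -0.13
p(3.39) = -0.08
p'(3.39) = -0.01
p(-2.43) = -0.09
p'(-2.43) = -0.04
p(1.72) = -0.34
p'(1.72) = 2.12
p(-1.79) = -0.24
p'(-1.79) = -0.97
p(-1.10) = 0.09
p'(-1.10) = -0.20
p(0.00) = 0.03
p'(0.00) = 0.00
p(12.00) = 0.04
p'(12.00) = -0.03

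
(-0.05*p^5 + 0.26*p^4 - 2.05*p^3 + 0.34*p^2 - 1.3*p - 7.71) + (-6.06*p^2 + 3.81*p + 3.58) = -0.05*p^5 + 0.26*p^4 - 2.05*p^3 - 5.72*p^2 + 2.51*p - 4.13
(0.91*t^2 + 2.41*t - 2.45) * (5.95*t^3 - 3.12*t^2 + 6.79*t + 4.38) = 5.4145*t^5 + 11.5003*t^4 - 15.9178*t^3 + 27.9937*t^2 - 6.0797*t - 10.731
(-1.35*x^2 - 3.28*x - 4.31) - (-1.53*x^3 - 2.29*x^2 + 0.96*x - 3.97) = 1.53*x^3 + 0.94*x^2 - 4.24*x - 0.339999999999999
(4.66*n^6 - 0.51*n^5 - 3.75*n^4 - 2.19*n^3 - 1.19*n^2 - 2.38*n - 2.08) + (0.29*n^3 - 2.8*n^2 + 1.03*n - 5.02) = 4.66*n^6 - 0.51*n^5 - 3.75*n^4 - 1.9*n^3 - 3.99*n^2 - 1.35*n - 7.1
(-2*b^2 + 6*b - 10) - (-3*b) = -2*b^2 + 9*b - 10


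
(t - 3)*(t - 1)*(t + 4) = t^3 - 13*t + 12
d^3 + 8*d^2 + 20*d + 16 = (d + 2)^2*(d + 4)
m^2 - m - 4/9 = (m - 4/3)*(m + 1/3)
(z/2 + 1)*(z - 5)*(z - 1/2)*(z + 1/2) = z^4/2 - 3*z^3/2 - 41*z^2/8 + 3*z/8 + 5/4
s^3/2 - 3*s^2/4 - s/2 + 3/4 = (s/2 + 1/2)*(s - 3/2)*(s - 1)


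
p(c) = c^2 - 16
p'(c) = 2*c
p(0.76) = -15.42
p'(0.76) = 1.52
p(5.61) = 15.47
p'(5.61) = 11.22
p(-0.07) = -16.00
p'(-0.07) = -0.14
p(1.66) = -13.24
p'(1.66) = 3.32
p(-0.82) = -15.33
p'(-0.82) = -1.64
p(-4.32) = 2.66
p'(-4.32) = -8.64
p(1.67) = -13.21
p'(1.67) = 3.34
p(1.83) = -12.65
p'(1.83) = 3.66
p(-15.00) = 209.00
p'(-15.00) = -30.00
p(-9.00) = 65.00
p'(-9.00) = -18.00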